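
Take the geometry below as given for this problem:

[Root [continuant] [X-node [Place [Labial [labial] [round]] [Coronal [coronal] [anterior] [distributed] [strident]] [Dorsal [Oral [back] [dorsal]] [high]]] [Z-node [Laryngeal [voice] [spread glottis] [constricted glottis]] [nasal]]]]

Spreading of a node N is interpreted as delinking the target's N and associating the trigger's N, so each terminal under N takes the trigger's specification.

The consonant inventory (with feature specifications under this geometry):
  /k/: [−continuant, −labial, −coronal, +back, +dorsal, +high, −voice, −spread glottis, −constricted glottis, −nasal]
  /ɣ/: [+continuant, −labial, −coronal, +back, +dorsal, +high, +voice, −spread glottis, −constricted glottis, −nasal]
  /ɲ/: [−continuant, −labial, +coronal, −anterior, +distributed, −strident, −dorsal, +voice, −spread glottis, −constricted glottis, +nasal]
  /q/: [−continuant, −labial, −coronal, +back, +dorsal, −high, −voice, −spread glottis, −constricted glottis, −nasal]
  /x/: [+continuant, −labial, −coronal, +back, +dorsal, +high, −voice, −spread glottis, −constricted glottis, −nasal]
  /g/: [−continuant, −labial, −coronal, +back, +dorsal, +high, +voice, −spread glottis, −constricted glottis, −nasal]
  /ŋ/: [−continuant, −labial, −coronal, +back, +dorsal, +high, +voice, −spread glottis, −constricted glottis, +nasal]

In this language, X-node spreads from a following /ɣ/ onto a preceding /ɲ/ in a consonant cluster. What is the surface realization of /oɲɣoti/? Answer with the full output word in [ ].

[ogɣoti]

X-node immediately or transitively dominates [labial], [round], [coronal], [anterior], [distributed], [strident], [back], [dorsal], [high], [voice], [spread glottis], [constricted glottis], [nasal].
Spreading X-node from /ɣ/ onto /ɲ/ replaces those values with /ɣ/'s: [−labial], [−coronal], [+back], [+dorsal], [+high], [+voice], [−spread glottis], [−constricted glottis], [−nasal]. Features outside X-node ([continuant]) stay as in /ɲ/.
This feature bundle is that of [g], so /oɲɣoti/ surfaces as [ogɣoti].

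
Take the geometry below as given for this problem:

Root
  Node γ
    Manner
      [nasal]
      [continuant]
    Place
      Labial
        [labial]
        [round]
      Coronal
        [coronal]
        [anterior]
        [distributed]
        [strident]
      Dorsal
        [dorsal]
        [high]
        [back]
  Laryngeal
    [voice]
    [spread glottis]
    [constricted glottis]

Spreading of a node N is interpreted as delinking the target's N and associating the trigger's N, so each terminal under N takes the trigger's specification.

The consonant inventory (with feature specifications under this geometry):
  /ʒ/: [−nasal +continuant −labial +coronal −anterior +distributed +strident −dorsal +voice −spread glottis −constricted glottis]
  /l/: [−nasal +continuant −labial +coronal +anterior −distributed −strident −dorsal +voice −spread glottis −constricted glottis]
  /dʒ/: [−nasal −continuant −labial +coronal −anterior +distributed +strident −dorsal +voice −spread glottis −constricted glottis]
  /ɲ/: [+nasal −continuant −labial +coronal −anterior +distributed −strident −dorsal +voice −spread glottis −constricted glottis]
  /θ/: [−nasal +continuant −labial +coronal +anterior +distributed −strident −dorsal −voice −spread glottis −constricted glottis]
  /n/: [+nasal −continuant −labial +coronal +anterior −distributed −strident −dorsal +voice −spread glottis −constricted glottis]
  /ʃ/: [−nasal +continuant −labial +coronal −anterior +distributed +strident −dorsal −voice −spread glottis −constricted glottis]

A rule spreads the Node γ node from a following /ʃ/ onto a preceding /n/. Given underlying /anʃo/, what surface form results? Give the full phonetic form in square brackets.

[aʒʃo]

Terminals under Node γ in this geometry: [nasal], [continuant], [labial], [round], [coronal], [anterior], [distributed], [strident], [dorsal], [high], [back].
The target acquires /ʃ/'s values for everything under Node γ — [−nasal], [+continuant], [−labial], [+coronal], [−anterior], [+distributed], [+strident], [−dorsal] — while keeping its own [voice], [spread glottis], [constricted glottis].
The resulting bundle matches /ʒ/ in the inventory; substituting it for /n/ gives [aʒʃo].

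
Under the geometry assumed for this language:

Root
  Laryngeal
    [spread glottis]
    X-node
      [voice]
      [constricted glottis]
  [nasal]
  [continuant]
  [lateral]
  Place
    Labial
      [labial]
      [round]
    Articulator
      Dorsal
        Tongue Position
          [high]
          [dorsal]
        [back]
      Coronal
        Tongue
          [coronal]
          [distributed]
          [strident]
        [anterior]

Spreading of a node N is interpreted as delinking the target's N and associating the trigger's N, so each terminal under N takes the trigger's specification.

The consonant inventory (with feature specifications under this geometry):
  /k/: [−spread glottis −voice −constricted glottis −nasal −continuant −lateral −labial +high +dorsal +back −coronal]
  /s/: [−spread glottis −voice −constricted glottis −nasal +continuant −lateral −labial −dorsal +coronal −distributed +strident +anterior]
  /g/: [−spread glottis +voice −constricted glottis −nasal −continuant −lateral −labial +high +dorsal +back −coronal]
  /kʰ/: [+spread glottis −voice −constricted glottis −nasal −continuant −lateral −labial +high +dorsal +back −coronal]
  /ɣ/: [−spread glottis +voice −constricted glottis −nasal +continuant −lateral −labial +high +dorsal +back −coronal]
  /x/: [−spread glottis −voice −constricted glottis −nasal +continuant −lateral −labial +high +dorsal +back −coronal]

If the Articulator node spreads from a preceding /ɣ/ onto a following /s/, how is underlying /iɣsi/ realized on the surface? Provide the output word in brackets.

[iɣxi]

Terminals under Articulator in this geometry: [high], [dorsal], [back], [coronal], [distributed], [strident], [anterior].
The target acquires /ɣ/'s values for everything under Articulator — [+high], [+dorsal], [+back], [−coronal] — while keeping its own [spread glottis], [voice], [constricted glottis], ….
Among the inventory, only /x/ has exactly this specification, giving the surface form [iɣxi].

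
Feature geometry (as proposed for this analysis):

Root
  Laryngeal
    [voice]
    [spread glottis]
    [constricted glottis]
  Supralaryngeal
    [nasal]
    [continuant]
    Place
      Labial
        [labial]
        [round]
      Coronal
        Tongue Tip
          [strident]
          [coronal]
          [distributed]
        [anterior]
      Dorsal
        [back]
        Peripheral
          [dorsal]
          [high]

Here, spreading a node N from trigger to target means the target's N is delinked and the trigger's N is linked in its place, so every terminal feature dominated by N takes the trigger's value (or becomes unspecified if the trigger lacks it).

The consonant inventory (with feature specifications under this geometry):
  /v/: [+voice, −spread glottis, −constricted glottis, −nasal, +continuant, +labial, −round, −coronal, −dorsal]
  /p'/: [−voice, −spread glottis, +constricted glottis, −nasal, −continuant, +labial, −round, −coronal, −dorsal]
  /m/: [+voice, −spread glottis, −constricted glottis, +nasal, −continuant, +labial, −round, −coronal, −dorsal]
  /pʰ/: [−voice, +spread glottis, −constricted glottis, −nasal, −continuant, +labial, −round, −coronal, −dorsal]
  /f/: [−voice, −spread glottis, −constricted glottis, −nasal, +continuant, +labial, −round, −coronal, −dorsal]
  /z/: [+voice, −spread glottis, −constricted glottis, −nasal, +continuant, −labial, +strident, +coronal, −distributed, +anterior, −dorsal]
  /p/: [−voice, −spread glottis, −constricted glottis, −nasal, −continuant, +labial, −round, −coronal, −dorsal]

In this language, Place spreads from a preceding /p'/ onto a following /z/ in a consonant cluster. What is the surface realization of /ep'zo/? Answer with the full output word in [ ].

The Place node dominates the terminals [labial], [round], [strident], [coronal], [distributed], [anterior], [back], [dorsal], [high].
Spreading Place from /p'/ onto /z/ replaces those values with /p'/'s: [+labial], [−round], [−coronal], [−dorsal]. Features outside Place ([voice], [spread glottis], [constricted glottis], …) stay as in /z/.
The resulting bundle matches /v/ in the inventory; substituting it for /z/ gives [ep'vo].

[ep'vo]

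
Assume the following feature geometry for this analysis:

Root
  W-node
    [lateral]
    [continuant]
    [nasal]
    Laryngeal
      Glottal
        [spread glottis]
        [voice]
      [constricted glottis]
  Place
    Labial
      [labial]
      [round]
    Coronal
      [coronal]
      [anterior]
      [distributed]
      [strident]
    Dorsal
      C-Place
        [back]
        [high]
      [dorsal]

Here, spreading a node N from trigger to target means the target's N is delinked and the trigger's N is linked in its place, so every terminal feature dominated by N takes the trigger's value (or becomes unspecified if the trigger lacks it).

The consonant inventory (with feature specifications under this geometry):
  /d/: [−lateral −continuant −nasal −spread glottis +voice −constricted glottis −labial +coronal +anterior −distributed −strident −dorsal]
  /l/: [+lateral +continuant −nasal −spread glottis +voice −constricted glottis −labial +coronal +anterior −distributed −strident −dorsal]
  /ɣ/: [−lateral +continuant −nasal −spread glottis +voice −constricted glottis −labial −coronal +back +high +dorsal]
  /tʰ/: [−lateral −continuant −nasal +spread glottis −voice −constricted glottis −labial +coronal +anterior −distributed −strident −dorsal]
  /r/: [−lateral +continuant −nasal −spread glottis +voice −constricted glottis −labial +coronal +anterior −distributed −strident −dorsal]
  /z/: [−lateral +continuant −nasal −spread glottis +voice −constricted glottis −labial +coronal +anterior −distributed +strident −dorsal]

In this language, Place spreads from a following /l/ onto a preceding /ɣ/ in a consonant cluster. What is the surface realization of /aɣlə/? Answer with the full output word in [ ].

Terminals under Place in this geometry: [labial], [round], [coronal], [anterior], [distributed], [strident], [back], [high], [dorsal].
Spreading Place from /l/ onto /ɣ/ replaces those values with /l/'s: [−labial], [+coronal], [+anterior], [−distributed], [−strident], [−dorsal]. Features outside Place ([lateral], [continuant], [nasal], …) stay as in /ɣ/.
Among the inventory, only /r/ has exactly this specification, giving the surface form [arlə].

[arlə]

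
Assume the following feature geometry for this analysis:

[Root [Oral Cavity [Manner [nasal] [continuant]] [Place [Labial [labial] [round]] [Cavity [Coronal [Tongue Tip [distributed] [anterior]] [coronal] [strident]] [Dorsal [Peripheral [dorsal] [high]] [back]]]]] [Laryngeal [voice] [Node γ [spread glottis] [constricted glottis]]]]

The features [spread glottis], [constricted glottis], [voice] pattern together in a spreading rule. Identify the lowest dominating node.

Laryngeal

[spread glottis] is immediately dominated by Node γ.
[constricted glottis] is immediately dominated by Node γ.
[voice] is immediately dominated by Laryngeal.
The listed terminals split across distinct daughters of Laryngeal, so Laryngeal itself is the smallest node containing them all.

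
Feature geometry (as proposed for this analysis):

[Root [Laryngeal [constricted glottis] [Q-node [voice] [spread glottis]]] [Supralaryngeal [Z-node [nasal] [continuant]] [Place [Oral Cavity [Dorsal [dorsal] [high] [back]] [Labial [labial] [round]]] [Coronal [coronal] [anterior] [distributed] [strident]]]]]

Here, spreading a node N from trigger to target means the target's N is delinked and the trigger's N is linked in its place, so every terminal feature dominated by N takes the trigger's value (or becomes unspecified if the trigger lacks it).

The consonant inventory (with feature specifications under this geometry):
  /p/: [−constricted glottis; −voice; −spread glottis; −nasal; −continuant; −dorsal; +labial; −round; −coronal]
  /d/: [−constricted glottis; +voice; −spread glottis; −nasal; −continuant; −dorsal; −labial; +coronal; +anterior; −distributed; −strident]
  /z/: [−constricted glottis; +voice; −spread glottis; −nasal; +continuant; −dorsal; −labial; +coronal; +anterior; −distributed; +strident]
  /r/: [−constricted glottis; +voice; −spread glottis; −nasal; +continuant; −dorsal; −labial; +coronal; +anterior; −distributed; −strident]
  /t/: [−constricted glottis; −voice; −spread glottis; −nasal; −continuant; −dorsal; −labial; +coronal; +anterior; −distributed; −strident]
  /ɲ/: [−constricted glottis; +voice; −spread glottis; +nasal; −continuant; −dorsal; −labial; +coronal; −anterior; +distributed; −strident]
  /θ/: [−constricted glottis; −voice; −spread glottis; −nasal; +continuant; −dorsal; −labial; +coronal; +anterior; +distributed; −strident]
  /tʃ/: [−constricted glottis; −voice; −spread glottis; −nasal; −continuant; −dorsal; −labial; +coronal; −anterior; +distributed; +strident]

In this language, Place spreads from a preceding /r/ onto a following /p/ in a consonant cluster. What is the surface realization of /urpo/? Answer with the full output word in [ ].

The Place node dominates the terminals [dorsal], [high], [back], [labial], [round], [coronal], [anterior], [distributed], [strident].
Spreading Place from /r/ onto /p/ replaces those values with /r/'s: [−dorsal], [−labial], [+coronal], [+anterior], [−distributed], [−strident]. Features outside Place ([constricted glottis], [voice], [spread glottis], …) stay as in /p/.
This feature bundle is that of [t], so /urpo/ surfaces as [urto].

[urto]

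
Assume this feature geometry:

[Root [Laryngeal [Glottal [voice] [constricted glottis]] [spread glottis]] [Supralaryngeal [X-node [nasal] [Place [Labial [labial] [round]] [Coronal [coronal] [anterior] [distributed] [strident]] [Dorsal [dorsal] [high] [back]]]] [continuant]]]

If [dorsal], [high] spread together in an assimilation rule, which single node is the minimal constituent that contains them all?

[dorsal] is immediately dominated by Dorsal.
[high] is immediately dominated by Dorsal.
Dorsal is the lowest common ancestor — every listed feature sits under it, and no single subconstituent of Dorsal covers them all.

Dorsal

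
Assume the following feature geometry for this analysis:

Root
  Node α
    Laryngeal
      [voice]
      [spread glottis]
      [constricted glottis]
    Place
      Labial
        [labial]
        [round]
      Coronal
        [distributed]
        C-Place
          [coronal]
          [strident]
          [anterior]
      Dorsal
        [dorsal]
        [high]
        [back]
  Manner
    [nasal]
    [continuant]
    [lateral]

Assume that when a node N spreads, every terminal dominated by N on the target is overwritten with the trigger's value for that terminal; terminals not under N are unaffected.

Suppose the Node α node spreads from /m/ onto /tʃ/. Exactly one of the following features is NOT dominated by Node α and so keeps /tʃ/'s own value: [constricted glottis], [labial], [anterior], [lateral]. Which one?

[lateral]

The terminals dominated by Node α are [voice], [spread glottis], [constricted glottis], [labial], [round], [distributed], [coronal], [strident], [anterior], [dorsal], [high], [back].
Spreading Node α replaces [constricted glottis], [labial], [anterior] with the trigger's values, since each sits inside the Node α constituent.
[lateral] attaches under Manner, not under Node α, so /tʃ/ retains its own value for [lateral].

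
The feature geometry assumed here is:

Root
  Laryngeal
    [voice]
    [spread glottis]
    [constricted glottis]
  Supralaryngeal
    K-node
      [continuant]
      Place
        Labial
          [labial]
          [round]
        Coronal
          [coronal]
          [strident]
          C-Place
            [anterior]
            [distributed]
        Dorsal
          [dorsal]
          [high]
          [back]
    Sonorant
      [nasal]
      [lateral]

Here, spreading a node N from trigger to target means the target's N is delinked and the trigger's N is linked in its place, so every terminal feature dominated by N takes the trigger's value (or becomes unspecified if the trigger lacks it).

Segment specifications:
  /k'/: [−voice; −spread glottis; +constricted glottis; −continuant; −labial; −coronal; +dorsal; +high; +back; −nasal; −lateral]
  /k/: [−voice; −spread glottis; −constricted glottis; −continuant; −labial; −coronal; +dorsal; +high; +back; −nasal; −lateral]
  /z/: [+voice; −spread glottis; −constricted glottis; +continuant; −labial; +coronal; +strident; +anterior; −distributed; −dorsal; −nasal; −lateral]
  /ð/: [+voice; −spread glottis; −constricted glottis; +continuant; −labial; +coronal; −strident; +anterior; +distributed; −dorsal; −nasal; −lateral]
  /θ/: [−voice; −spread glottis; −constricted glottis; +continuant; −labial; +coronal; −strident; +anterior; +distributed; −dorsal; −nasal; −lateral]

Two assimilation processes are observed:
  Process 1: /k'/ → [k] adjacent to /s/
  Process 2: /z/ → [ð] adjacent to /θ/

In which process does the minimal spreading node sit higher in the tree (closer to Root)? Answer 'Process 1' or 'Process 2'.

Process 1

Process 1 alters [constricted glottis]; the lowest dominating node is [constricted glottis] (depth 2 from Root).
Process 2 alters [distributed], [strident]; the lowest common ancestor is Coronal (depth 4 from Root).
[constricted glottis] is closer to Root than Coronal, so Process 1 spreads the higher node.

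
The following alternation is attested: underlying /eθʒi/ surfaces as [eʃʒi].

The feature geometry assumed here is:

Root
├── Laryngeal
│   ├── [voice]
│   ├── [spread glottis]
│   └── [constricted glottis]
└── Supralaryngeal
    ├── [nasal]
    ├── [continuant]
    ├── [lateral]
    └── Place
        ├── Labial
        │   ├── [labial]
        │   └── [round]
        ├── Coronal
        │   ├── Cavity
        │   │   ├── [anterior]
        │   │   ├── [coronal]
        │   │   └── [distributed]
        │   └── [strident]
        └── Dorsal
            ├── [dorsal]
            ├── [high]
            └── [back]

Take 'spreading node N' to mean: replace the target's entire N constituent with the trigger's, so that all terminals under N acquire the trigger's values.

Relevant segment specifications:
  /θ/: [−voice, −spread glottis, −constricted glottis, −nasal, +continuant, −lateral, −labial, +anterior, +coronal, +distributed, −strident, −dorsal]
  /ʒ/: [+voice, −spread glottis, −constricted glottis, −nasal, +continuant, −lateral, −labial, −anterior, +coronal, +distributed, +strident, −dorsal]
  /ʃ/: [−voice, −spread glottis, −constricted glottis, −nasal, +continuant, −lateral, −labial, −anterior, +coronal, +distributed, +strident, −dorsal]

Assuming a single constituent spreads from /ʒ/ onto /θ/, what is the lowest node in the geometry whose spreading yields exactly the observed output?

Comparing /θ/ with its surface form [ʃ], the features that change are [anterior], [strident].
Tracing each changed feature up the tree, the paths first meet at Coronal; any lower node misses at least one of them.
If Coronal spreads, every terminal under it takes /ʒ/'s value, producing [ʃ] as observed.
[voice], a feature on which the two segments disagree outside Coronal, is unchanged — nothing dominating it spread, and Coronal is the minimal sufficient constituent.

Coronal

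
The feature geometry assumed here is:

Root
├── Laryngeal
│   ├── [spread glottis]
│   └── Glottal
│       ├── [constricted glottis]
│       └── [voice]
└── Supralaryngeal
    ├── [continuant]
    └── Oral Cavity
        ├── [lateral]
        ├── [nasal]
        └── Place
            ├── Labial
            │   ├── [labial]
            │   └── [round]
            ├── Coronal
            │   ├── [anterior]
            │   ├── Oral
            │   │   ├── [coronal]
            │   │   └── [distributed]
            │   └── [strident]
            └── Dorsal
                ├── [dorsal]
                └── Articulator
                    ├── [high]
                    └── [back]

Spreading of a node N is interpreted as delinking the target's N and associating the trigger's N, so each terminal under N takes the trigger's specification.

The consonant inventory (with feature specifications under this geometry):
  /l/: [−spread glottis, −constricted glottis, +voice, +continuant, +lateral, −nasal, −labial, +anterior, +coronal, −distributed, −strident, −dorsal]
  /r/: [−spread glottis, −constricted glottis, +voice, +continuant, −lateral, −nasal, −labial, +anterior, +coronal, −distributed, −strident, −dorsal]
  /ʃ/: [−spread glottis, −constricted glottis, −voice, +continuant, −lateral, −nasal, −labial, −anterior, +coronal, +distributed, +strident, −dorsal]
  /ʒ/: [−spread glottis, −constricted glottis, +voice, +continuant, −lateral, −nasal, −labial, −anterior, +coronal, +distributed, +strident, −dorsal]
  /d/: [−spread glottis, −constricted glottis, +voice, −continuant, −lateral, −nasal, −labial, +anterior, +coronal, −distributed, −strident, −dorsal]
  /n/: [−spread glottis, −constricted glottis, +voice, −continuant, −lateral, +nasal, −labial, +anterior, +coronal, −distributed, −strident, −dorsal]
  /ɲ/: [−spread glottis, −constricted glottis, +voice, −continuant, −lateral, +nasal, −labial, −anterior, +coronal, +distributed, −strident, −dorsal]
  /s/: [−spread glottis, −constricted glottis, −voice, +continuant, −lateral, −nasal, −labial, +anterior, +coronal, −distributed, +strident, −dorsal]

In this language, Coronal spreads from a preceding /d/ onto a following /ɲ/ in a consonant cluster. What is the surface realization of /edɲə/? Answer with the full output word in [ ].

[ednə]

Coronal immediately or transitively dominates [anterior], [coronal], [distributed], [strident].
Spreading Coronal from /d/ onto /ɲ/ replaces those values with /d/'s: [+anterior], [+coronal], [−distributed], [−strident]. Features outside Coronal ([spread glottis], [constricted glottis], [voice], …) stay as in /ɲ/.
Among the inventory, only /n/ has exactly this specification, giving the surface form [ednə].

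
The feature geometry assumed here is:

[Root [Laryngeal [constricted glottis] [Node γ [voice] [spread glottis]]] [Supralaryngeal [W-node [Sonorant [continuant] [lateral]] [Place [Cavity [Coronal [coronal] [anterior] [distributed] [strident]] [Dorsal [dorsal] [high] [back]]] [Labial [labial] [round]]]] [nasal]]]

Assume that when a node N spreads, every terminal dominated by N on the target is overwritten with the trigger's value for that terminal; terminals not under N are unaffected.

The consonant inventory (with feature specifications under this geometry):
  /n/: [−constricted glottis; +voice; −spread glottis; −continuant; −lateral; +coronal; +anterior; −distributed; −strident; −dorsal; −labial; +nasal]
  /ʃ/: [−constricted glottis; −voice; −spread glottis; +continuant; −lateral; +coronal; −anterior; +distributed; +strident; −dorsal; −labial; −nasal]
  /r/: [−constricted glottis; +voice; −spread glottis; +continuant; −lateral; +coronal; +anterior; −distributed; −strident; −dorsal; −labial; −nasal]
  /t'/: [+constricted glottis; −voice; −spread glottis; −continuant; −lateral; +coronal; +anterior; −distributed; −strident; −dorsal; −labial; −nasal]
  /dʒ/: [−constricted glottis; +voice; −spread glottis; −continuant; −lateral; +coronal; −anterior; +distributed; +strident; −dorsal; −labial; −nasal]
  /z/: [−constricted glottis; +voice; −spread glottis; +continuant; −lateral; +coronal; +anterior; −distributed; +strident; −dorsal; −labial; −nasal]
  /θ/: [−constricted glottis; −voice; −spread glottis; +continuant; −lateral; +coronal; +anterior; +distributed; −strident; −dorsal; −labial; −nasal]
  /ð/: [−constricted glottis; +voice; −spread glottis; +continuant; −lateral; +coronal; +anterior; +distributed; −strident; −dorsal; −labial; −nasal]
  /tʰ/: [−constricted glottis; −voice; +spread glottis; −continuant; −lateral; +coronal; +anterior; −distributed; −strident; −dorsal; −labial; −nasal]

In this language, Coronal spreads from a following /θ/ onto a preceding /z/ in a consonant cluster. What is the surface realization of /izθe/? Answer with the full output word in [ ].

Coronal immediately or transitively dominates [coronal], [anterior], [distributed], [strident].
After delinking /z/'s Coronal and linking /θ/'s, the affected terminals become [+coronal], [+anterior], [+distributed], [−strident]; [constricted glottis], [voice], [spread glottis], … (outside Coronal) are retained from /z/.
This feature bundle is that of [ð], so /izθe/ surfaces as [iðθe].

[iðθe]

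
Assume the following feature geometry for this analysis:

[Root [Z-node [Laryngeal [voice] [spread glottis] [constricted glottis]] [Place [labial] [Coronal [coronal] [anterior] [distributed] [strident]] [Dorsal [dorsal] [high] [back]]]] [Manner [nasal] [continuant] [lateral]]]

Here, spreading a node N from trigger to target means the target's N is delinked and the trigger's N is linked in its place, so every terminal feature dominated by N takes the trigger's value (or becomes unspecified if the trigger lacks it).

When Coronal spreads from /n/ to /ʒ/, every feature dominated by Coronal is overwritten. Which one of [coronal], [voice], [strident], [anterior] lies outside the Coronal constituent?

Under this geometry, Coronal contains [coronal], [anterior], [distributed], [strident].
Of the listed options, [coronal], [anterior], [strident] are among these and would be overwritten by spreading Coronal.
[voice] attaches under Laryngeal, not under Coronal, so /ʒ/ retains its own value for [voice].

[voice]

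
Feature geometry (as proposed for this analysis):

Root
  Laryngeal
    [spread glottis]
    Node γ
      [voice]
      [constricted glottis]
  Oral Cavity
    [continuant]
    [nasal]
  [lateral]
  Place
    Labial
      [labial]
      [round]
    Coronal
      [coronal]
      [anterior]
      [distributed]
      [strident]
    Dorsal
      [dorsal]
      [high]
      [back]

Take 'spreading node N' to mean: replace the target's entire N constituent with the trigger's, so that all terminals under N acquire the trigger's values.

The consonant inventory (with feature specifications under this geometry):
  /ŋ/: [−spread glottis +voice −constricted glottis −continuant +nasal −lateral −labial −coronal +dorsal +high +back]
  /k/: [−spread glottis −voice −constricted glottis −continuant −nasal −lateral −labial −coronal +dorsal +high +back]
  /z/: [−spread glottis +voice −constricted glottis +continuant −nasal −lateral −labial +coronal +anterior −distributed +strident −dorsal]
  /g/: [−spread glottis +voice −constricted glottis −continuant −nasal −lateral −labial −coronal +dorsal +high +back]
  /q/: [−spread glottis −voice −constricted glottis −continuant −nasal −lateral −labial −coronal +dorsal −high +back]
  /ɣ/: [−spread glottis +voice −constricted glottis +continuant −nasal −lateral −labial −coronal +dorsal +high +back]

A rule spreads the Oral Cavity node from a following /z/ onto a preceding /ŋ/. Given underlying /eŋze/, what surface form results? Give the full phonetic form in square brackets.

[eɣze]

Terminals under Oral Cavity in this geometry: [continuant], [nasal].
Spreading Oral Cavity from /z/ onto /ŋ/ replaces those values with /z/'s: [+continuant], [−nasal]. Features outside Oral Cavity ([spread glottis], [voice], [constricted glottis], …) stay as in /ŋ/.
Among the inventory, only /ɣ/ has exactly this specification, giving the surface form [eɣze].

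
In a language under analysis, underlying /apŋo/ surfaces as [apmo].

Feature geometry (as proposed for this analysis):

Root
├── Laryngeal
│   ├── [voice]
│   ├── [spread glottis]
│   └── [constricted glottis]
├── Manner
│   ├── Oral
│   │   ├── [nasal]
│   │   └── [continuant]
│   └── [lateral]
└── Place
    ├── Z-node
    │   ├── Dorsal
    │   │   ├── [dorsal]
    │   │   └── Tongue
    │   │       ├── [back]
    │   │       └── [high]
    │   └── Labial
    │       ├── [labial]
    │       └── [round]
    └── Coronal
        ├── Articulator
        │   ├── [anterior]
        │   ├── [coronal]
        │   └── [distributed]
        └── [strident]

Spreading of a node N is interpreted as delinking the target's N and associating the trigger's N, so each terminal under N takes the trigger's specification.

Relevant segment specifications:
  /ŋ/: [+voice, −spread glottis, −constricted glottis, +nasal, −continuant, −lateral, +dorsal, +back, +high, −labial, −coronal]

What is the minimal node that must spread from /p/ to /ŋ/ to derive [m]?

The alternation /ŋ/ → [m] changes [labial], [round], [dorsal], [high], [back] and nothing else.
The smallest constituent containing every changed terminal is Z-node — each of its daughters lacks at least one of the affected features.
If Z-node spreads, every terminal under it takes /p/'s value, producing [m] as observed.
Features on which the two segments disagree outside Z-node, such as [nasal], [voice], are unchanged — nothing dominating them spread, and Z-node is the minimal sufficient constituent.

Z-node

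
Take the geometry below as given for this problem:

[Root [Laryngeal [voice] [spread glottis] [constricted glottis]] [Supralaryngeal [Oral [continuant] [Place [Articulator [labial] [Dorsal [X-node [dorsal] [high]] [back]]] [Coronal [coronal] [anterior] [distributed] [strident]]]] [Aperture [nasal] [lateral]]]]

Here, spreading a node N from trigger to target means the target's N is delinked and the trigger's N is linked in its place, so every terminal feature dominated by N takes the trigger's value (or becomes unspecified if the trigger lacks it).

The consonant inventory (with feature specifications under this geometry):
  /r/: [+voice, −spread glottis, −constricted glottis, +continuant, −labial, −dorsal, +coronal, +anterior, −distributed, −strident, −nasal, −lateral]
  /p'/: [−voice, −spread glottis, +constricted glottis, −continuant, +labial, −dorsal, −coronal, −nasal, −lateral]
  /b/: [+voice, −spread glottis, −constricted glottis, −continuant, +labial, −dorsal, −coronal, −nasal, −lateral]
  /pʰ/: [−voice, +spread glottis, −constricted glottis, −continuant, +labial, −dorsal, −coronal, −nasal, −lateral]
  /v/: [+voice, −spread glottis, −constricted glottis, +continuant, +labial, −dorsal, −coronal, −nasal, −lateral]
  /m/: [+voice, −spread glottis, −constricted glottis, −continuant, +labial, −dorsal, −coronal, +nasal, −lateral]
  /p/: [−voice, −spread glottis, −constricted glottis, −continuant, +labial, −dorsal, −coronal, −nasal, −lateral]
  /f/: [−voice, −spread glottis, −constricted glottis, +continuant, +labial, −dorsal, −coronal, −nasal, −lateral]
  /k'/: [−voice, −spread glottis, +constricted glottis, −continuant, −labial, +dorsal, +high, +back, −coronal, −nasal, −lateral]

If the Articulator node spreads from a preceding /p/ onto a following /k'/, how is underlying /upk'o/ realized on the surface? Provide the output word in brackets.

[upp'o]

Terminals under Articulator in this geometry: [labial], [dorsal], [high], [back].
The target acquires /p/'s values for everything under Articulator — [+labial], [−dorsal] — while keeping its own [voice], [spread glottis], [constricted glottis], ….
This feature bundle is that of [p'], so /upk'o/ surfaces as [upp'o].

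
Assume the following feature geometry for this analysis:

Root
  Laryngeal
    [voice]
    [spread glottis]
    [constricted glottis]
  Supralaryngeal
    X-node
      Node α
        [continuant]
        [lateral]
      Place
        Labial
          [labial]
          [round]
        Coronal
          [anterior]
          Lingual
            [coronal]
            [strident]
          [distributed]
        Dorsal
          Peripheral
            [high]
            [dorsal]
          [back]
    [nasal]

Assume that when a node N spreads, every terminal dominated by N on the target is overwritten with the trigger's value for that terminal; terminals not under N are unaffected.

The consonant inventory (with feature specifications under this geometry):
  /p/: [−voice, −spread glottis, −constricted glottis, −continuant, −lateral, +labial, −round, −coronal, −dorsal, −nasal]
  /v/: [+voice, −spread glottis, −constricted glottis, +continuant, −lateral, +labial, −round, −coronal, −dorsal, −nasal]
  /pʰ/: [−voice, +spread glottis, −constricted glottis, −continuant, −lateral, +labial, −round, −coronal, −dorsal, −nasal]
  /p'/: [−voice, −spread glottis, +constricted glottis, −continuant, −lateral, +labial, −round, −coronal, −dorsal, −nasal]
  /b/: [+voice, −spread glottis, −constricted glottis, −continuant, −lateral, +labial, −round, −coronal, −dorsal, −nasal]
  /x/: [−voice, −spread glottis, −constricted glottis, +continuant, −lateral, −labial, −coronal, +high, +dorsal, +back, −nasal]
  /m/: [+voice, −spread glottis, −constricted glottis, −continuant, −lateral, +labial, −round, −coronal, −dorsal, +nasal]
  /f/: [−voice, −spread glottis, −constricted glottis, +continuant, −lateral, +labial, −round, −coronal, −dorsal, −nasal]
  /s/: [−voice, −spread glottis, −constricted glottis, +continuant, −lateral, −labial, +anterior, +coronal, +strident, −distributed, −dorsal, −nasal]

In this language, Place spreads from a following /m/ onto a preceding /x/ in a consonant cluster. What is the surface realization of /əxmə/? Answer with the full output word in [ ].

[əfmə]

Place immediately or transitively dominates [labial], [round], [anterior], [coronal], [strident], [distributed], [high], [dorsal], [back].
The target acquires /m/'s values for everything under Place — [+labial], [−round], [−coronal], [−dorsal] — while keeping its own [voice], [spread glottis], [constricted glottis], ….
Among the inventory, only /f/ has exactly this specification, giving the surface form [əfmə].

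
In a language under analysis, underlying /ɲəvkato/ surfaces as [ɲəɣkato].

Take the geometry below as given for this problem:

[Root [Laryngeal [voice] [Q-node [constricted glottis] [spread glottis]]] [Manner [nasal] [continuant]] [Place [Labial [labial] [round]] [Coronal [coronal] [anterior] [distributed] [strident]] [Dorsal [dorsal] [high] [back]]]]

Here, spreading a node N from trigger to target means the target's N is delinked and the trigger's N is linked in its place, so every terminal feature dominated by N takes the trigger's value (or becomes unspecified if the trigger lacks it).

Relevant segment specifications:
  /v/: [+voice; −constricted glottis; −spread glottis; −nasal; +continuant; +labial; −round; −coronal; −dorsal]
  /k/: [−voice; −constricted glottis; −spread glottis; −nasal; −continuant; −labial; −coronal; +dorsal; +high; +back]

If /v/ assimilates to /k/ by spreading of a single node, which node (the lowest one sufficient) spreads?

Place

Feature comparison: [labial], [round], [dorsal], [high], [back] differ between /v/ and [ɣ]; the remaining terminals match.
In this geometry the lowest node dominating all of them is Place: every daughter of Place dominates only a proper subset, so no lower node suffices.
Delinking /v/'s Place and associating /k/'s Place gives precisely the feature bundle of [ɣ].
Had Root spread, [continuant], [voice] would have taken /k/'s values; they stay as in /v/, confirming the spreading constituent is exactly Place.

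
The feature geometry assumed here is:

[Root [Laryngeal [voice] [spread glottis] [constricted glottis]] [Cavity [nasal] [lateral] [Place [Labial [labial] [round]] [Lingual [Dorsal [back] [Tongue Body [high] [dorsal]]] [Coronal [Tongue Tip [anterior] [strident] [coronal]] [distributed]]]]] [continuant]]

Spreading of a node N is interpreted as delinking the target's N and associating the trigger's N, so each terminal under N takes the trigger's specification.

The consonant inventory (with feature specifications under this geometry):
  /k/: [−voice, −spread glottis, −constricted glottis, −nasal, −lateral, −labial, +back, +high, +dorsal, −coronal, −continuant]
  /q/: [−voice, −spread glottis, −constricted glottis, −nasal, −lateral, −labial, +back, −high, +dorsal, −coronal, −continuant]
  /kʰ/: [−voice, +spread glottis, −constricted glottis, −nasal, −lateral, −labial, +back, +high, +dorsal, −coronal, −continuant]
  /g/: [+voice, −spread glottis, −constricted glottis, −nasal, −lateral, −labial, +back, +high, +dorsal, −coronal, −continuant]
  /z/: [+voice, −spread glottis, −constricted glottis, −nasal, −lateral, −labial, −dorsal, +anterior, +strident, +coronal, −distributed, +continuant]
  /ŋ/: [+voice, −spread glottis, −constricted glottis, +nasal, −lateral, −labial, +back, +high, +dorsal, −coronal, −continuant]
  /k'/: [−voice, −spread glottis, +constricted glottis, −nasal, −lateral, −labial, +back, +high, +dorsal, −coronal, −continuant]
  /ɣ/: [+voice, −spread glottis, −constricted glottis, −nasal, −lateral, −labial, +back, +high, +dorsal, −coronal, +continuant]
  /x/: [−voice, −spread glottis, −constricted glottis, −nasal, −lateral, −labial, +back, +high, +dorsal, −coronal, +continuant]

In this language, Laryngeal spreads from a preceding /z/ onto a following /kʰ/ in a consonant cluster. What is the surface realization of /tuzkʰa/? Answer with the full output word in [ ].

[tuzga]

Laryngeal immediately or transitively dominates [voice], [spread glottis], [constricted glottis].
After delinking /kʰ/'s Laryngeal and linking /z/'s, the affected terminals become [+voice], [−spread glottis], [−constricted glottis]; [nasal], [lateral], [labial], … (outside Laryngeal) are retained from /kʰ/.
This feature bundle is that of [g], so /tuzkʰa/ surfaces as [tuzga].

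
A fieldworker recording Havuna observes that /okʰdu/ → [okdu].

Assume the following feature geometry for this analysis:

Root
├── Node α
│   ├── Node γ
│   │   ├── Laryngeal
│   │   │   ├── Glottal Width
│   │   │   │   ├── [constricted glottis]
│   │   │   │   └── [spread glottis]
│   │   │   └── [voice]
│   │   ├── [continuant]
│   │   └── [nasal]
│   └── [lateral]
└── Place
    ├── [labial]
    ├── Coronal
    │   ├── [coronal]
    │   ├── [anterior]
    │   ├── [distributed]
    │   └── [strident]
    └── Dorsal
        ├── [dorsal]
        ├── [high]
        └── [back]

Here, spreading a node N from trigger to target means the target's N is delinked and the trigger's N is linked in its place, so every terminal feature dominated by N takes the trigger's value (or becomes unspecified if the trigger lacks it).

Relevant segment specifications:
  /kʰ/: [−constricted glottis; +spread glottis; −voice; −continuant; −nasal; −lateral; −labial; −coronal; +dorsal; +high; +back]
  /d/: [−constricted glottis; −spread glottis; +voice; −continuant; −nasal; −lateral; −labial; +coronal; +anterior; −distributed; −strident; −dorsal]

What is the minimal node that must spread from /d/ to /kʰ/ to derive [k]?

The alternation /kʰ/ → [k] changes [spread glottis] and nothing else.
With a single altered terminal, the smallest constituent that could spread is that terminal — [spread glottis].
[coronal], [dorsal] stay as in /kʰ/ although /d/ differs there, so no node dominating them spread; among the remaining candidates [spread glottis] is the lowest that derives the output.

[spread glottis]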